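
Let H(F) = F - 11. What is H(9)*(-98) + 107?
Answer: 303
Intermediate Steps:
H(F) = -11 + F
H(9)*(-98) + 107 = (-11 + 9)*(-98) + 107 = -2*(-98) + 107 = 196 + 107 = 303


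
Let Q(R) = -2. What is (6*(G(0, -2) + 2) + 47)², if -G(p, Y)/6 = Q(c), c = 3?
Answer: 17161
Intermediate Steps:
G(p, Y) = 12 (G(p, Y) = -6*(-2) = 12)
(6*(G(0, -2) + 2) + 47)² = (6*(12 + 2) + 47)² = (6*14 + 47)² = (84 + 47)² = 131² = 17161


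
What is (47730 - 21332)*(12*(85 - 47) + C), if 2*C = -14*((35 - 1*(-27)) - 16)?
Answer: 3537332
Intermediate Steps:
C = -322 (C = (-14*((35 - 1*(-27)) - 16))/2 = (-14*((35 + 27) - 16))/2 = (-14*(62 - 16))/2 = (-14*46)/2 = (½)*(-644) = -322)
(47730 - 21332)*(12*(85 - 47) + C) = (47730 - 21332)*(12*(85 - 47) - 322) = 26398*(12*38 - 322) = 26398*(456 - 322) = 26398*134 = 3537332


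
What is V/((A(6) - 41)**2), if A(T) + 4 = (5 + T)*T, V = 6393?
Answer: 2131/147 ≈ 14.497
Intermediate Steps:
A(T) = -4 + T*(5 + T) (A(T) = -4 + (5 + T)*T = -4 + T*(5 + T))
V/((A(6) - 41)**2) = 6393/(((-4 + 6**2 + 5*6) - 41)**2) = 6393/(((-4 + 36 + 30) - 41)**2) = 6393/((62 - 41)**2) = 6393/(21**2) = 6393/441 = 6393*(1/441) = 2131/147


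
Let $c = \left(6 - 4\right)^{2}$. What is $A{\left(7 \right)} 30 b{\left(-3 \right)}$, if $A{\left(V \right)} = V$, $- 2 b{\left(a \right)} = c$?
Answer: $-420$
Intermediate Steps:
$c = 4$ ($c = 2^{2} = 4$)
$b{\left(a \right)} = -2$ ($b{\left(a \right)} = \left(- \frac{1}{2}\right) 4 = -2$)
$A{\left(7 \right)} 30 b{\left(-3 \right)} = 7 \cdot 30 \left(-2\right) = 210 \left(-2\right) = -420$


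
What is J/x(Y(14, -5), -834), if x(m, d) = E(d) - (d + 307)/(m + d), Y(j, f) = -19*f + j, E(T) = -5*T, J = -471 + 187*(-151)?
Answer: -20813300/3022723 ≈ -6.8856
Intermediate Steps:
J = -28708 (J = -471 - 28237 = -28708)
Y(j, f) = j - 19*f
x(m, d) = -5*d - (307 + d)/(d + m) (x(m, d) = -5*d - (d + 307)/(m + d) = -5*d - (307 + d)/(d + m))
J/x(Y(14, -5), -834) = -28708*(-834 + (14 - 19*(-5)))/(-307 - 1*(-834) - 5*(-834)**2 - 5*(-834)*(14 - 19*(-5))) = -28708*(-834 + (14 + 95))/(-307 + 834 - 5*695556 - 5*(-834)*(14 + 95)) = -28708*(-834 + 109)/(-307 + 834 - 3477780 - 5*(-834)*109) = -28708*(-725/(-307 + 834 - 3477780 + 454530)) = -28708/((-1/725*(-3022723))) = -28708/3022723/725 = -28708*725/3022723 = -20813300/3022723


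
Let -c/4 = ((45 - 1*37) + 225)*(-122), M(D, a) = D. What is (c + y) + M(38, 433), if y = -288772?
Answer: -175030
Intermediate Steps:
c = 113704 (c = -4*((45 - 1*37) + 225)*(-122) = -4*((45 - 37) + 225)*(-122) = -4*(8 + 225)*(-122) = -932*(-122) = -4*(-28426) = 113704)
(c + y) + M(38, 433) = (113704 - 288772) + 38 = -175068 + 38 = -175030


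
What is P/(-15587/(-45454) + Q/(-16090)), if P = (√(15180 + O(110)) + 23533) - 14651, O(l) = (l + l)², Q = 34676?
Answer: -3247946933260/662684037 - 12433032620*√55/662684037 ≈ -5040.3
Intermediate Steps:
O(l) = 4*l² (O(l) = (2*l)² = 4*l²)
P = 8882 + 34*√55 (P = (√(15180 + 4*110²) + 23533) - 14651 = (√(15180 + 4*12100) + 23533) - 14651 = (√(15180 + 48400) + 23533) - 14651 = (√63580 + 23533) - 14651 = (34*√55 + 23533) - 14651 = (23533 + 34*√55) - 14651 = 8882 + 34*√55 ≈ 9134.2)
P/(-15587/(-45454) + Q/(-16090)) = (8882 + 34*√55)/(-15587/(-45454) + 34676/(-16090)) = (8882 + 34*√55)/(-15587*(-1/45454) + 34676*(-1/16090)) = (8882 + 34*√55)/(15587/45454 - 17338/8045) = (8882 + 34*√55)/(-662684037/365677430) = (8882 + 34*√55)*(-365677430/662684037) = -3247946933260/662684037 - 12433032620*√55/662684037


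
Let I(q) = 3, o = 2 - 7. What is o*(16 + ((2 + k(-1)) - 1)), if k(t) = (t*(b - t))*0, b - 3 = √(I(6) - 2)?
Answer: -85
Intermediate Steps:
o = -5
b = 4 (b = 3 + √(3 - 2) = 3 + √1 = 3 + 1 = 4)
k(t) = 0 (k(t) = (t*(4 - t))*0 = 0)
o*(16 + ((2 + k(-1)) - 1)) = -5*(16 + ((2 + 0) - 1)) = -5*(16 + (2 - 1)) = -5*(16 + 1) = -5*17 = -85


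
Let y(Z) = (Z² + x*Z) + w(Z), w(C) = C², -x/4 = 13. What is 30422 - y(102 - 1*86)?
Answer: 30742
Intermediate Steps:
x = -52 (x = -4*13 = -52)
y(Z) = -52*Z + 2*Z² (y(Z) = (Z² - 52*Z) + Z² = -52*Z + 2*Z²)
30422 - y(102 - 1*86) = 30422 - 2*(102 - 1*86)*(-26 + (102 - 1*86)) = 30422 - 2*(102 - 86)*(-26 + (102 - 86)) = 30422 - 2*16*(-26 + 16) = 30422 - 2*16*(-10) = 30422 - 1*(-320) = 30422 + 320 = 30742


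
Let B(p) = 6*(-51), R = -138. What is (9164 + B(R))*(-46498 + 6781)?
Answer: -351813186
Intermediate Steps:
B(p) = -306
(9164 + B(R))*(-46498 + 6781) = (9164 - 306)*(-46498 + 6781) = 8858*(-39717) = -351813186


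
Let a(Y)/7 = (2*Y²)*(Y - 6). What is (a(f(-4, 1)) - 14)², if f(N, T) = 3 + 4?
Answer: 451584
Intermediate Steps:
f(N, T) = 7
a(Y) = 14*Y²*(-6 + Y) (a(Y) = 7*((2*Y²)*(Y - 6)) = 7*((2*Y²)*(-6 + Y)) = 7*(2*Y²*(-6 + Y)) = 14*Y²*(-6 + Y))
(a(f(-4, 1)) - 14)² = (14*7²*(-6 + 7) - 14)² = (14*49*1 - 14)² = (686 - 14)² = 672² = 451584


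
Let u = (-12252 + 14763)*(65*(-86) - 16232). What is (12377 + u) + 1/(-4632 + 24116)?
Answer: -1067385444859/19484 ≈ -5.4783e+7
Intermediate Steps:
u = -54795042 (u = 2511*(-5590 - 16232) = 2511*(-21822) = -54795042)
(12377 + u) + 1/(-4632 + 24116) = (12377 - 54795042) + 1/(-4632 + 24116) = -54782665 + 1/19484 = -1067385444859/19484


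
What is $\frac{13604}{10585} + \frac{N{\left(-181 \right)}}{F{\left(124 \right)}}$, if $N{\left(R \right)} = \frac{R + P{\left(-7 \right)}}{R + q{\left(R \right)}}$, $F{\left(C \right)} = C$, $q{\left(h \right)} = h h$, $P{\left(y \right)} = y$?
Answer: $\frac{549570817}{427625532} \approx 1.2852$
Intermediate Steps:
$q{\left(h \right)} = h^{2}$
$N{\left(R \right)} = \frac{-7 + R}{R + R^{2}}$ ($N{\left(R \right)} = \frac{R - 7}{R + R^{2}} = \frac{-7 + R}{R + R^{2}}$)
$\frac{13604}{10585} + \frac{N{\left(-181 \right)}}{F{\left(124 \right)}} = \frac{13604}{10585} + \frac{\frac{1}{-181} \frac{1}{1 - 181} \left(-7 - 181\right)}{124} = 13604 \cdot \frac{1}{10585} + \left(- \frac{1}{181}\right) \frac{1}{-180} \left(-188\right) \frac{1}{124} = \frac{13604}{10585} + \left(- \frac{1}{181}\right) \left(- \frac{1}{180}\right) \left(-188\right) \frac{1}{124} = \frac{13604}{10585} - \frac{47}{1009980} = \frac{549570817}{427625532}$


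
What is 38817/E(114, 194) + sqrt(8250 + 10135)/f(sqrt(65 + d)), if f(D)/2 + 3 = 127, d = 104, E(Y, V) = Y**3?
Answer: 227/8664 + sqrt(18385)/248 ≈ 0.57294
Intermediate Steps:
f(D) = 248 (f(D) = -6 + 2*127 = -6 + 254 = 248)
38817/E(114, 194) + sqrt(8250 + 10135)/f(sqrt(65 + d)) = 38817/(114**3) + sqrt(8250 + 10135)/248 = 38817/1481544 + sqrt(18385)*(1/248) = 38817*(1/1481544) + sqrt(18385)/248 = 227/8664 + sqrt(18385)/248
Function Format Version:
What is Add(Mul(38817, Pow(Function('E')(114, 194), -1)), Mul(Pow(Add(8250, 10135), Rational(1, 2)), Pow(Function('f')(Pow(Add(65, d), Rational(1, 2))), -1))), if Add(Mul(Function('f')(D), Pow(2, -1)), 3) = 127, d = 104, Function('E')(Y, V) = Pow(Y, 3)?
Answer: Add(Rational(227, 8664), Mul(Rational(1, 248), Pow(18385, Rational(1, 2)))) ≈ 0.57294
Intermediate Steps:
Function('f')(D) = 248 (Function('f')(D) = Add(-6, Mul(2, 127)) = Add(-6, 254) = 248)
Add(Mul(38817, Pow(Function('E')(114, 194), -1)), Mul(Pow(Add(8250, 10135), Rational(1, 2)), Pow(Function('f')(Pow(Add(65, d), Rational(1, 2))), -1))) = Add(Mul(38817, Pow(Pow(114, 3), -1)), Mul(Pow(Add(8250, 10135), Rational(1, 2)), Pow(248, -1))) = Add(Mul(38817, Pow(1481544, -1)), Mul(Pow(18385, Rational(1, 2)), Rational(1, 248))) = Add(Mul(38817, Rational(1, 1481544)), Mul(Rational(1, 248), Pow(18385, Rational(1, 2)))) = Add(Rational(227, 8664), Mul(Rational(1, 248), Pow(18385, Rational(1, 2))))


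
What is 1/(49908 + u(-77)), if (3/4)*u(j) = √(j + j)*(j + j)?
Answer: 112293/5618928100 + 231*I*√154/2809464050 ≈ 1.9985e-5 + 1.0203e-6*I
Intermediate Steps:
u(j) = 8*√2*j^(3/2)/3 (u(j) = 4*(√(j + j)*(j + j))/3 = 4*(√(2*j)*(2*j))/3 = 4*((√2*√j)*(2*j))/3 = 4*(2*√2*j^(3/2))/3 = 8*√2*j^(3/2)/3)
1/(49908 + u(-77)) = 1/(49908 + 8*√2*(-77)^(3/2)/3) = 1/(49908 + 8*√2*(-77*I*√77)/3) = 1/(49908 - 616*I*√154/3)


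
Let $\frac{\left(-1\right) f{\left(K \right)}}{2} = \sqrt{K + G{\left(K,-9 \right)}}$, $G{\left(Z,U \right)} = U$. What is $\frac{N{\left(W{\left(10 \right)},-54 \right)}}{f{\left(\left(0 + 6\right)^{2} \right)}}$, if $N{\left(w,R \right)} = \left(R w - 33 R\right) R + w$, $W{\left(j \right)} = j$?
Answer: $\frac{33529 \sqrt{3}}{9} \approx 6452.7$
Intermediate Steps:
$N{\left(w,R \right)} = w + R \left(- 33 R + R w\right)$ ($N{\left(w,R \right)} = \left(- 33 R + R w\right) R + w = R \left(- 33 R + R w\right) + w = w + R \left(- 33 R + R w\right)$)
$f{\left(K \right)} = - 2 \sqrt{-9 + K}$ ($f{\left(K \right)} = - 2 \sqrt{K - 9} = - 2 \sqrt{-9 + K}$)
$\frac{N{\left(W{\left(10 \right)},-54 \right)}}{f{\left(\left(0 + 6\right)^{2} \right)}} = \frac{10 - 33 \left(-54\right)^{2} + 10 \left(-54\right)^{2}}{\left(-2\right) \sqrt{-9 + \left(0 + 6\right)^{2}}} = \frac{10 - 96228 + 10 \cdot 2916}{\left(-2\right) \sqrt{-9 + 6^{2}}} = \frac{10 - 96228 + 29160}{\left(-2\right) \sqrt{-9 + 36}} = - \frac{67058}{\left(-2\right) \sqrt{27}} = - \frac{67058}{\left(-2\right) 3 \sqrt{3}} = - \frac{67058}{\left(-6\right) \sqrt{3}} = - 67058 \left(- \frac{\sqrt{3}}{18}\right) = \frac{33529 \sqrt{3}}{9}$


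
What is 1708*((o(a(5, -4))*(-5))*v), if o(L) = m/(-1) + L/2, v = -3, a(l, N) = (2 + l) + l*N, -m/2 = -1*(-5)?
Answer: 89670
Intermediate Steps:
m = -10 (m = -(-2)*(-5) = -2*5 = -10)
a(l, N) = 2 + l + N*l (a(l, N) = (2 + l) + N*l = 2 + l + N*l)
o(L) = 10 + L/2 (o(L) = -10/(-1) + L/2 = -10*(-1) + L*(½) = 10 + L/2)
1708*((o(a(5, -4))*(-5))*v) = 1708*(((10 + (2 + 5 - 4*5)/2)*(-5))*(-3)) = 1708*(((10 + (2 + 5 - 20)/2)*(-5))*(-3)) = 1708*(((10 + (½)*(-13))*(-5))*(-3)) = 1708*(((10 - 13/2)*(-5))*(-3)) = 1708*(((7/2)*(-5))*(-3)) = 1708*(-35/2*(-3)) = 1708*(105/2) = 89670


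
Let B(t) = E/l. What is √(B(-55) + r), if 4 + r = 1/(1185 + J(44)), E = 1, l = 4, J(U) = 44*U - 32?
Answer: I*√143116459/6178 ≈ 1.9364*I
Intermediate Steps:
J(U) = -32 + 44*U
B(t) = ¼ (B(t) = 1/4 = 1*(¼) = ¼)
r = -12355/3089 (r = -4 + 1/(1185 + (-32 + 44*44)) = -4 + 1/(1185 + (-32 + 1936)) = -4 + 1/(1185 + 1904) = -4 + 1/3089 = -12355/3089 ≈ -3.9997)
√(B(-55) + r) = √(¼ - 12355/3089) = √(-46331/12356) = I*√143116459/6178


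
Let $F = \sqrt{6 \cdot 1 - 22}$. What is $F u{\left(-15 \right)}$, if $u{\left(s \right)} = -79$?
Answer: $- 316 i \approx - 316.0 i$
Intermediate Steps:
$F = 4 i$ ($F = \sqrt{6 - 22} = \sqrt{-16} = 4 i \approx 4.0 i$)
$F u{\left(-15 \right)} = 4 i \left(-79\right) = - 316 i$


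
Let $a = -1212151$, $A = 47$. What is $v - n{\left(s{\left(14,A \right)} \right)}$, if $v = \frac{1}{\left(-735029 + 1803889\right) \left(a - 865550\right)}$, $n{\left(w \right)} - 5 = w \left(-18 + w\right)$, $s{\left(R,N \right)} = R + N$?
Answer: $- \frac{5836187477980081}{2220771490860} \approx -2628.0$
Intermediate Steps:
$s{\left(R,N \right)} = N + R$
$n{\left(w \right)} = 5 + w \left(-18 + w\right)$
$v = - \frac{1}{2220771490860}$ ($v = \frac{1}{\left(-735029 + 1803889\right) \left(-1212151 - 865550\right)} = \frac{1}{1068860 \left(-2077701\right)} = \frac{1}{-2220771490860} = - \frac{1}{2220771490860} \approx -4.5029 \cdot 10^{-13}$)
$v - n{\left(s{\left(14,A \right)} \right)} = - \frac{1}{2220771490860} - \left(5 + \left(47 + 14\right)^{2} - 18 \left(47 + 14\right)\right) = - \frac{1}{2220771490860} - \left(5 + 61^{2} - 1098\right) = - \frac{1}{2220771490860} - \left(5 + 3721 - 1098\right) = - \frac{1}{2220771490860} - 2628 = - \frac{5836187477980081}{2220771490860}$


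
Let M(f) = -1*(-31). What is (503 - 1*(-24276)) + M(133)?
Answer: 24810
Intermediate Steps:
M(f) = 31
(503 - 1*(-24276)) + M(133) = (503 - 1*(-24276)) + 31 = (503 + 24276) + 31 = 24779 + 31 = 24810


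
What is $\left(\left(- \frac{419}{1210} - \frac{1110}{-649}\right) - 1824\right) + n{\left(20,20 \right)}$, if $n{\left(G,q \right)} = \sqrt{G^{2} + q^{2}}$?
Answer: $- \frac{130117981}{71390} + 20 \sqrt{2} \approx -1794.4$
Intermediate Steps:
$\left(\left(- \frac{419}{1210} - \frac{1110}{-649}\right) - 1824\right) + n{\left(20,20 \right)} = \left(\left(- \frac{419}{1210} - \frac{1110}{-649}\right) - 1824\right) + \sqrt{20^{2} + 20^{2}} = \left(\left(\left(-419\right) \frac{1}{1210} - - \frac{1110}{649}\right) - 1824\right) + \sqrt{400 + 400} = \left(\left(- \frac{419}{1210} + \frac{1110}{649}\right) - 1824\right) + \sqrt{800} = \left(\frac{97379}{71390} - 1824\right) + 20 \sqrt{2} = - \frac{130117981}{71390} + 20 \sqrt{2}$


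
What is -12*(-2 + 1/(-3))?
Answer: 28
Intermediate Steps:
-12*(-2 + 1/(-3)) = -12*(-2 - ⅓) = -12*(-7/3) = 28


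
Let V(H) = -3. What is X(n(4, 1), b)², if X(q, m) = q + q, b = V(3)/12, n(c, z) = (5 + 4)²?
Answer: 26244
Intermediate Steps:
n(c, z) = 81 (n(c, z) = 9² = 81)
b = -¼ (b = -3/12 = -3*1/12 = -¼ ≈ -0.25000)
X(q, m) = 2*q
X(n(4, 1), b)² = (2*81)² = 162² = 26244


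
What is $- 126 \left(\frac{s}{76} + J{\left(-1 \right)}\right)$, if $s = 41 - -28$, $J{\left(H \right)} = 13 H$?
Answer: $\frac{57897}{38} \approx 1523.6$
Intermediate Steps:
$s = 69$ ($s = 41 + 28 = 69$)
$- 126 \left(\frac{s}{76} + J{\left(-1 \right)}\right) = - 126 \left(\frac{69}{76} + 13 \left(-1\right)\right) = - 126 \left(69 \cdot \frac{1}{76} - 13\right) = - 126 \left(\frac{69}{76} - 13\right) = \left(-126\right) \left(- \frac{919}{76}\right) = \frac{57897}{38}$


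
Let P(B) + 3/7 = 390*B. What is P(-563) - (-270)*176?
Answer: -1204353/7 ≈ -1.7205e+5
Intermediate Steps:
P(B) = -3/7 + 390*B
P(-563) - (-270)*176 = (-3/7 + 390*(-563)) - (-270)*176 = (-3/7 - 219570) - 1*(-47520) = -1536993/7 + 47520 = -1204353/7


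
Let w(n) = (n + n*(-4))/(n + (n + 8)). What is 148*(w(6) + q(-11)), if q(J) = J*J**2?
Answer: -985606/5 ≈ -1.9712e+5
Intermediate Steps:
q(J) = J**3
w(n) = -3*n/(8 + 2*n) (w(n) = (n - 4*n)/(n + (8 + n)) = (-3*n)/(8 + 2*n) = -3*n/(8 + 2*n))
148*(w(6) + q(-11)) = 148*(-3*6/(8 + 2*6) + (-11)**3) = 148*(-3*6/(8 + 12) - 1331) = 148*(-3*6/20 - 1331) = 148*(-3*6*1/20 - 1331) = 148*(-9/10 - 1331) = 148*(-13319/10) = -985606/5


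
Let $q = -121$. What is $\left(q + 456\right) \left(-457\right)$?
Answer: $-153095$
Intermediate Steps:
$\left(q + 456\right) \left(-457\right) = \left(-121 + 456\right) \left(-457\right) = 335 \left(-457\right) = -153095$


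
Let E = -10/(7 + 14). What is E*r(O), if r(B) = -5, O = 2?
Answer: 50/21 ≈ 2.3810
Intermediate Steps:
E = -10/21 ≈ -0.47619
E*r(O) = -10/21*(-5) = 50/21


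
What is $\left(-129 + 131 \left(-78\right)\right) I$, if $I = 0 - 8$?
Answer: $82776$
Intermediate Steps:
$I = -8$
$\left(-129 + 131 \left(-78\right)\right) I = \left(-129 + 131 \left(-78\right)\right) \left(-8\right) = \left(-129 - 10218\right) \left(-8\right) = \left(-10347\right) \left(-8\right) = 82776$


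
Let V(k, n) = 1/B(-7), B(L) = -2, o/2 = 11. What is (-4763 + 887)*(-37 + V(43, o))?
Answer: 145350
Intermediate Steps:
o = 22 (o = 2*11 = 22)
V(k, n) = -½ (V(k, n) = 1/(-2) = -½)
(-4763 + 887)*(-37 + V(43, o)) = (-4763 + 887)*(-37 - ½) = -3876*(-75/2) = 145350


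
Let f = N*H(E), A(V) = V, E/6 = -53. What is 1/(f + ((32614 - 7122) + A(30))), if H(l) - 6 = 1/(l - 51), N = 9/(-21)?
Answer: 861/21972229 ≈ 3.9186e-5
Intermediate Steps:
E = -318 (E = 6*(-53) = -318)
N = -3/7 (N = 9*(-1/21) = -3/7 ≈ -0.42857)
H(l) = 6 + 1/(-51 + l) (H(l) = 6 + 1/(l - 51) = 6 + 1/(-51 + l))
f = -2213/861 (f = -3*(-305 + 6*(-318))/(7*(-51 - 318)) = -3*(-305 - 1908)/(7*(-369)) = -(-1)*(-2213)/861 = -3/7*2213/369 = -2213/861 ≈ -2.5703)
1/(f + ((32614 - 7122) + A(30))) = 1/(-2213/861 + ((32614 - 7122) + 30)) = 1/(-2213/861 + (25492 + 30)) = 1/(-2213/861 + 25522) = 1/(21972229/861) = 861/21972229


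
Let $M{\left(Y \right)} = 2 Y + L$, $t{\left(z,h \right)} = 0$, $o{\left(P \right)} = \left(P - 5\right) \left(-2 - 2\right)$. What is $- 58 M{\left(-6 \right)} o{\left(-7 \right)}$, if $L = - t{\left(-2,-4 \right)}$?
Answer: $33408$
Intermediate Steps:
$o{\left(P \right)} = 20 - 4 P$ ($o{\left(P \right)} = \left(-5 + P\right) \left(-4\right) = 20 - 4 P$)
$L = 0$ ($L = \left(-1\right) 0 = 0$)
$M{\left(Y \right)} = 2 Y$ ($M{\left(Y \right)} = 2 Y + 0 = 2 Y$)
$- 58 M{\left(-6 \right)} o{\left(-7 \right)} = - 58 \cdot 2 \left(-6\right) \left(20 - -28\right) = \left(-58\right) \left(-12\right) \left(20 + 28\right) = 696 \cdot 48 = 33408$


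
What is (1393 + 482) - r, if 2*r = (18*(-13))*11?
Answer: 3162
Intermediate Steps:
r = -1287 (r = ((18*(-13))*11)/2 = (-234*11)/2 = (½)*(-2574) = -1287)
(1393 + 482) - r = (1393 + 482) - 1*(-1287) = 1875 + 1287 = 3162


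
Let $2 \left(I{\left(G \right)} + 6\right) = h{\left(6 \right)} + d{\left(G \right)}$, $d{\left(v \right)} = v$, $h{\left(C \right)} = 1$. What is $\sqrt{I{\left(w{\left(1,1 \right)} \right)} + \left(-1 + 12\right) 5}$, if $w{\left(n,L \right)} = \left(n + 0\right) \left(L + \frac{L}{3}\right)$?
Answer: $\frac{\sqrt{1806}}{6} \approx 7.0828$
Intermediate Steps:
$w{\left(n,L \right)} = \frac{4 L n}{3}$ ($w{\left(n,L \right)} = n \left(L + L \frac{1}{3}\right) = n \left(L + \frac{L}{3}\right) = n \frac{4 L}{3} = \frac{4 L n}{3}$)
$I{\left(G \right)} = - \frac{11}{2} + \frac{G}{2}$ ($I{\left(G \right)} = -6 + \frac{1 + G}{2} = -6 + \left(\frac{1}{2} + \frac{G}{2}\right) = - \frac{11}{2} + \frac{G}{2}$)
$\sqrt{I{\left(w{\left(1,1 \right)} \right)} + \left(-1 + 12\right) 5} = \sqrt{\left(- \frac{11}{2} + \frac{\frac{4}{3} \cdot 1 \cdot 1}{2}\right) + \left(-1 + 12\right) 5} = \sqrt{\left(- \frac{11}{2} + \frac{1}{2} \cdot \frac{4}{3}\right) + 11 \cdot 5} = \sqrt{\left(- \frac{11}{2} + \frac{2}{3}\right) + 55} = \sqrt{- \frac{29}{6} + 55} = \sqrt{\frac{301}{6}} = \frac{\sqrt{1806}}{6}$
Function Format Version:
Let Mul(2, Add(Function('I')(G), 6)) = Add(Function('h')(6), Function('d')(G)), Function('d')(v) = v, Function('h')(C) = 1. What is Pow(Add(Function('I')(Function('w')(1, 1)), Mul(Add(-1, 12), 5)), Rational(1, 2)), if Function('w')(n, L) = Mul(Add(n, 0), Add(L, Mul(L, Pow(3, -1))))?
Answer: Mul(Rational(1, 6), Pow(1806, Rational(1, 2))) ≈ 7.0828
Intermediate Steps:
Function('w')(n, L) = Mul(Rational(4, 3), L, n) (Function('w')(n, L) = Mul(n, Add(L, Mul(L, Rational(1, 3)))) = Mul(n, Add(L, Mul(Rational(1, 3), L))) = Mul(n, Mul(Rational(4, 3), L)) = Mul(Rational(4, 3), L, n))
Function('I')(G) = Add(Rational(-11, 2), Mul(Rational(1, 2), G)) (Function('I')(G) = Add(-6, Mul(Rational(1, 2), Add(1, G))) = Add(-6, Add(Rational(1, 2), Mul(Rational(1, 2), G))) = Add(Rational(-11, 2), Mul(Rational(1, 2), G)))
Pow(Add(Function('I')(Function('w')(1, 1)), Mul(Add(-1, 12), 5)), Rational(1, 2)) = Pow(Add(Add(Rational(-11, 2), Mul(Rational(1, 2), Mul(Rational(4, 3), 1, 1))), Mul(Add(-1, 12), 5)), Rational(1, 2)) = Pow(Add(Add(Rational(-11, 2), Mul(Rational(1, 2), Rational(4, 3))), Mul(11, 5)), Rational(1, 2)) = Pow(Add(Add(Rational(-11, 2), Rational(2, 3)), 55), Rational(1, 2)) = Pow(Add(Rational(-29, 6), 55), Rational(1, 2)) = Pow(Rational(301, 6), Rational(1, 2)) = Mul(Rational(1, 6), Pow(1806, Rational(1, 2)))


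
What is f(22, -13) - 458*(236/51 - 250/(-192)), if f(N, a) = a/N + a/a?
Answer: -24372691/8976 ≈ -2715.3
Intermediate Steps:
f(N, a) = 1 + a/N (f(N, a) = a/N + 1 = 1 + a/N)
f(22, -13) - 458*(236/51 - 250/(-192)) = (22 - 13)/22 - 458*(236/51 - 250/(-192)) = (1/22)*9 - 458*(236*(1/51) - 250*(-1/192)) = 9/22 - 458*(236/51 + 125/96) = 9/22 - 458*9677/1632 = 9/22 - 2216033/816 = -24372691/8976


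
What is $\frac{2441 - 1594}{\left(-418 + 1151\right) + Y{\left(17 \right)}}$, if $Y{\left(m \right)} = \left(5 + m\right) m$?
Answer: $\frac{847}{1107} \approx 0.76513$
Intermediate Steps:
$Y{\left(m \right)} = m \left(5 + m\right)$
$\frac{2441 - 1594}{\left(-418 + 1151\right) + Y{\left(17 \right)}} = \frac{2441 - 1594}{\left(-418 + 1151\right) + 17 \left(5 + 17\right)} = \frac{847}{733 + 17 \cdot 22} = \frac{847}{733 + 374} = \frac{847}{1107}$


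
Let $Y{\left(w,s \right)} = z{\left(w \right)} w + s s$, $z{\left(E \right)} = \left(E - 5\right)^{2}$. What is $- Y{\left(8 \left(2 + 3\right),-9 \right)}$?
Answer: $-49081$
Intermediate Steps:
$z{\left(E \right)} = \left(-5 + E\right)^{2}$
$Y{\left(w,s \right)} = s^{2} + w \left(-5 + w\right)^{2}$ ($Y{\left(w,s \right)} = \left(-5 + w\right)^{2} w + s s = w \left(-5 + w\right)^{2} + s^{2} = s^{2} + w \left(-5 + w\right)^{2}$)
$- Y{\left(8 \left(2 + 3\right),-9 \right)} = - (\left(-9\right)^{2} + 8 \left(2 + 3\right) \left(-5 + 8 \left(2 + 3\right)\right)^{2}) = - (81 + 8 \cdot 5 \left(-5 + 8 \cdot 5\right)^{2}) = - (81 + 40 \left(-5 + 40\right)^{2}) = - (81 + 40 \cdot 35^{2}) = - (81 + 40 \cdot 1225) = - (81 + 49000) = \left(-1\right) 49081 = -49081$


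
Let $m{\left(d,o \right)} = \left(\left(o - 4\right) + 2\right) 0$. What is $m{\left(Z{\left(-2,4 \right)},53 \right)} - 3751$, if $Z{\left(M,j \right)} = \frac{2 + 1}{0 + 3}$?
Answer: $-3751$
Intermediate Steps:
$Z{\left(M,j \right)} = 1$ ($Z{\left(M,j \right)} = \frac{3}{3} = 3 \cdot \frac{1}{3} = 1$)
$m{\left(d,o \right)} = 0$ ($m{\left(d,o \right)} = \left(\left(-4 + o\right) + 2\right) 0 = \left(-2 + o\right) 0 = 0$)
$m{\left(Z{\left(-2,4 \right)},53 \right)} - 3751 = 0 - 3751 = -3751$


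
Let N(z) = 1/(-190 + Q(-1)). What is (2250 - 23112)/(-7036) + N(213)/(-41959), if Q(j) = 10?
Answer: 39390691369/13285058580 ≈ 2.9650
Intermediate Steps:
N(z) = -1/180 (N(z) = 1/(-190 + 10) = 1/(-180) = -1/180)
(2250 - 23112)/(-7036) + N(213)/(-41959) = (2250 - 23112)/(-7036) - 1/180/(-41959) = -20862*(-1/7036) - 1/180*(-1/41959) = 10431/3518 + 1/7552620 = 39390691369/13285058580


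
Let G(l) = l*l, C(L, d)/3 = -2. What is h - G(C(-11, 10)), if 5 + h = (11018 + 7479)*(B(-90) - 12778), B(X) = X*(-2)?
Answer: -233025247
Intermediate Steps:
B(X) = -2*X
h = -233025211 (h = -5 + (11018 + 7479)*(-2*(-90) - 12778) = -5 + 18497*(180 - 12778) = -5 + 18497*(-12598) = -5 - 233025206 = -233025211)
C(L, d) = -6 (C(L, d) = 3*(-2) = -6)
G(l) = l²
h - G(C(-11, 10)) = -233025211 - 1*(-6)² = -233025211 - 1*36 = -233025211 - 36 = -233025247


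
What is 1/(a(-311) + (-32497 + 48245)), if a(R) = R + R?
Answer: 1/15126 ≈ 6.6111e-5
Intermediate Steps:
a(R) = 2*R
1/(a(-311) + (-32497 + 48245)) = 1/(2*(-311) + (-32497 + 48245)) = 1/(-622 + 15748) = 1/15126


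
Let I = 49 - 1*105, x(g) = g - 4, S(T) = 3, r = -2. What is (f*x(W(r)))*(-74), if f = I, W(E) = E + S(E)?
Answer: -12432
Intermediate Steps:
W(E) = 3 + E (W(E) = E + 3 = 3 + E)
x(g) = -4 + g
I = -56 (I = 49 - 105 = -56)
f = -56
(f*x(W(r)))*(-74) = -56*(-4 + (3 - 2))*(-74) = -56*(-4 + 1)*(-74) = -56*(-3)*(-74) = 168*(-74) = -12432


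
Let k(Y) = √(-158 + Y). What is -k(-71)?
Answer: -I*√229 ≈ -15.133*I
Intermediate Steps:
-k(-71) = -√(-158 - 71) = -√(-229) = -I*√229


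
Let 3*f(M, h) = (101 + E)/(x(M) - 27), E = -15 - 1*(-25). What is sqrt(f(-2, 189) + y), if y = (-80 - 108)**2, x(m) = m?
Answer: sqrt(29723231)/29 ≈ 188.00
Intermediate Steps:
E = 10 (E = -15 + 25 = 10)
f(M, h) = 37/(-27 + M) (f(M, h) = ((101 + 10)/(M - 27))/3 = (111/(-27 + M))/3 = 37/(-27 + M))
y = 35344 (y = (-188)**2 = 35344)
sqrt(f(-2, 189) + y) = sqrt(37/(-27 - 2) + 35344) = sqrt(37/(-29) + 35344) = sqrt(37*(-1/29) + 35344) = sqrt(-37/29 + 35344) = sqrt(1024939/29) = sqrt(29723231)/29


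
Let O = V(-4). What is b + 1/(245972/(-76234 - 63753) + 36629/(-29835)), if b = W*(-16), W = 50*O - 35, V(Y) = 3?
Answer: -22941908047265/12466158443 ≈ -1840.3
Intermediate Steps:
O = 3
W = 115 (W = 50*3 - 35 = 150 - 35 = 115)
b = -1840 (b = 115*(-16) = -1840)
b + 1/(245972/(-76234 - 63753) + 36629/(-29835)) = -1840 + 1/(245972/(-76234 - 63753) + 36629/(-29835)) = -1840 + 1/(245972/(-139987) + 36629*(-1/29835)) = -1840 + 1/(245972*(-1/139987) - 36629/29835) = -1840 + 1/(-245972/139987 - 36629/29835) = -1840 + 1/(-12466158443/4176512145) = -1840 - 4176512145/12466158443 = -22941908047265/12466158443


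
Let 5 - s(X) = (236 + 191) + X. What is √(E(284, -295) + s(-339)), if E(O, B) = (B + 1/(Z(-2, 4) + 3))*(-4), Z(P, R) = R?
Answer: 5*√2149/7 ≈ 33.112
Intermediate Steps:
s(X) = -422 - X (s(X) = 5 - ((236 + 191) + X) = 5 - (427 + X) = 5 + (-427 - X) = -422 - X)
E(O, B) = -4/7 - 4*B (E(O, B) = (B + 1/(4 + 3))*(-4) = (B + 1/7)*(-4) = (B + ⅐)*(-4) = (⅐ + B)*(-4) = -4/7 - 4*B)
√(E(284, -295) + s(-339)) = √((-4/7 - 4*(-295)) + (-422 - 1*(-339))) = √((-4/7 + 1180) + (-422 + 339)) = √(8256/7 - 83) = √(7675/7) = 5*√2149/7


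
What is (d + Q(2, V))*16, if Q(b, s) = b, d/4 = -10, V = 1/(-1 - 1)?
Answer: -608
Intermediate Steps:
V = -½ (V = 1/(-2) = -½ ≈ -0.50000)
d = -40 (d = 4*(-10) = -40)
(d + Q(2, V))*16 = (-40 + 2)*16 = -38*16 = -608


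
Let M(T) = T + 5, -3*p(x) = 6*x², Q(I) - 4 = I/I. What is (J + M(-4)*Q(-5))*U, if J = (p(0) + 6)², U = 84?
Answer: 3444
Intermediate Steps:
Q(I) = 5 (Q(I) = 4 + I/I = 4 + 1 = 5)
p(x) = -2*x²
M(T) = 5 + T
J = 36 (J = (-2*0² + 6)² = (-2*0 + 6)² = (0 + 6)² = 6² = 36)
(J + M(-4)*Q(-5))*U = (36 + (5 - 4)*5)*84 = (36 + 1*5)*84 = (36 + 5)*84 = 41*84 = 3444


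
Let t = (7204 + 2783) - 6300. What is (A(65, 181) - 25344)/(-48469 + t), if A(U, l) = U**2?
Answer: 21119/44782 ≈ 0.47160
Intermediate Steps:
t = 3687 (t = 9987 - 6300 = 3687)
(A(65, 181) - 25344)/(-48469 + t) = (65**2 - 25344)/(-48469 + 3687) = (4225 - 25344)/(-44782) = -21119*(-1/44782) = 21119/44782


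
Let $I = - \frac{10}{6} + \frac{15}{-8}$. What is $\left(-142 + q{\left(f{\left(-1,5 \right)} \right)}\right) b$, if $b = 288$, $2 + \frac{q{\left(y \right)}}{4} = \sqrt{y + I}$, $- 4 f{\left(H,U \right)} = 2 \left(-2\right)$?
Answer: $-43200 + 96 i \sqrt{366} \approx -43200.0 + 1836.6 i$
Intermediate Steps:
$I = - \frac{85}{24}$ ($I = \left(-10\right) \frac{1}{6} + 15 \left(- \frac{1}{8}\right) = - \frac{5}{3} - \frac{15}{8} = - \frac{85}{24} \approx -3.5417$)
$f{\left(H,U \right)} = 1$ ($f{\left(H,U \right)} = - \frac{2 \left(-2\right)}{4} = \left(- \frac{1}{4}\right) \left(-4\right) = 1$)
$q{\left(y \right)} = -8 + 4 \sqrt{- \frac{85}{24} + y}$ ($q{\left(y \right)} = -8 + 4 \sqrt{y - \frac{85}{24}} = -8 + 4 \sqrt{- \frac{85}{24} + y}$)
$\left(-142 + q{\left(f{\left(-1,5 \right)} \right)}\right) b = \left(-142 - \left(8 - \frac{\sqrt{-510 + 144 \cdot 1}}{3}\right)\right) 288 = \left(-142 - \left(8 - \frac{\sqrt{-510 + 144}}{3}\right)\right) 288 = \left(-142 - \left(8 - \frac{\sqrt{-366}}{3}\right)\right) 288 = \left(-142 - \left(8 - \frac{i \sqrt{366}}{3}\right)\right) 288 = \left(-150 + \frac{i \sqrt{366}}{3}\right) 288 = -43200 + 96 i \sqrt{366}$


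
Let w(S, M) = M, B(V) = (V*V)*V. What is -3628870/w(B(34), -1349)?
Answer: 3628870/1349 ≈ 2690.0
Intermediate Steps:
B(V) = V³ (B(V) = V²*V = V³)
-3628870/w(B(34), -1349) = -3628870/(-1349) = -3628870*(-1/1349) = 3628870/1349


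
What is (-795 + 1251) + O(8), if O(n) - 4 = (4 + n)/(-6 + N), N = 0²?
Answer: 458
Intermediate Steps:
N = 0
O(n) = 10/3 - n/6 (O(n) = 4 + (4 + n)/(-6 + 0) = 4 + (4 + n)/(-6) = 4 + (4 + n)*(-⅙) = 4 + (-⅔ - n/6) = 10/3 - n/6)
(-795 + 1251) + O(8) = (-795 + 1251) + (10/3 - ⅙*8) = 456 + (10/3 - 4/3) = 456 + 2 = 458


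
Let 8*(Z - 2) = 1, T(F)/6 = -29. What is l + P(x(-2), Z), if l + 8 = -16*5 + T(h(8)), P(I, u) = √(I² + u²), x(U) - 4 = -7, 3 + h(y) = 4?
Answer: -262 + √865/8 ≈ -258.32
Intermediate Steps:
h(y) = 1 (h(y) = -3 + 4 = 1)
T(F) = -174 (T(F) = 6*(-29) = -174)
Z = 17/8 (Z = 2 + (⅛)*1 = 2 + ⅛ = 17/8 ≈ 2.1250)
x(U) = -3 (x(U) = 4 - 7 = -3)
l = -262 (l = -8 + (-16*5 - 174) = -8 + (-80 - 174) = -8 - 254 = -262)
l + P(x(-2), Z) = -262 + √((-3)² + (17/8)²) = -262 + √(9 + 289/64) = -262 + √(865/64) = -262 + √865/8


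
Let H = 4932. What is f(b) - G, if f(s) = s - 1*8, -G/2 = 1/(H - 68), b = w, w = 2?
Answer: -14591/2432 ≈ -5.9996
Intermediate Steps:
b = 2
G = -1/2432 (G = -2/(4932 - 68) = -2/4864 = -2*1/4864 = -1/2432 ≈ -0.00041118)
f(s) = -8 + s (f(s) = s - 8 = -8 + s)
f(b) - G = (-8 + 2) - 1*(-1/2432) = -6 + 1/2432 = -14591/2432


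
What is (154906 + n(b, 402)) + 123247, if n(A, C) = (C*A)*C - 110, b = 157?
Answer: 25649871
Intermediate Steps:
n(A, C) = -110 + A*C² (n(A, C) = (A*C)*C - 110 = A*C² - 110 = -110 + A*C²)
(154906 + n(b, 402)) + 123247 = (154906 + (-110 + 157*402²)) + 123247 = (154906 + (-110 + 157*161604)) + 123247 = (154906 + (-110 + 25371828)) + 123247 = (154906 + 25371718) + 123247 = 25526624 + 123247 = 25649871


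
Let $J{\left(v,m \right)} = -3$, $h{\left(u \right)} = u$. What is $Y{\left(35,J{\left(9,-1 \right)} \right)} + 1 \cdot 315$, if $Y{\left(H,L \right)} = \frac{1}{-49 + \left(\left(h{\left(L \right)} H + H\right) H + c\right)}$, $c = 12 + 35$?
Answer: $\frac{772379}{2452} \approx 315.0$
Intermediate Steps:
$c = 47$
$Y{\left(H,L \right)} = \frac{1}{-2 + H \left(H + H L\right)}$ ($Y{\left(H,L \right)} = \frac{1}{-49 + \left(\left(L H + H\right) H + 47\right)} = \frac{1}{-49 + \left(\left(H L + H\right) H + 47\right)} = \frac{1}{-49 + \left(\left(H + H L\right) H + 47\right)} = \frac{1}{-49 + \left(H \left(H + H L\right) + 47\right)} = \frac{1}{-49 + \left(47 + H \left(H + H L\right)\right)} = \frac{1}{-2 + H \left(H + H L\right)}$)
$Y{\left(35,J{\left(9,-1 \right)} \right)} + 1 \cdot 315 = \frac{1}{-2 + 35^{2} - 3 \cdot 35^{2}} + 1 \cdot 315 = \frac{1}{-2 + 1225 - 3675} + 315 = \frac{1}{-2452} + 315 = - \frac{1}{2452} + 315 = \frac{772379}{2452}$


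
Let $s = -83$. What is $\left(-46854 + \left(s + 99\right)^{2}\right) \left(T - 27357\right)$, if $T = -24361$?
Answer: $2409955364$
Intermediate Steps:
$\left(-46854 + \left(s + 99\right)^{2}\right) \left(T - 27357\right) = \left(-46854 + \left(-83 + 99\right)^{2}\right) \left(-24361 - 27357\right) = \left(-46854 + 16^{2}\right) \left(-51718\right) = \left(-46854 + 256\right) \left(-51718\right) = \left(-46598\right) \left(-51718\right) = 2409955364$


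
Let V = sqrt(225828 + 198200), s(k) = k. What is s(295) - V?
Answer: 295 - 2*sqrt(106007) ≈ -356.17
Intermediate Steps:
V = 2*sqrt(106007) (V = sqrt(424028) = 2*sqrt(106007) ≈ 651.17)
s(295) - V = 295 - 2*sqrt(106007)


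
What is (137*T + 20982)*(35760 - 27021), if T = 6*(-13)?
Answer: 89976744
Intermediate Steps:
T = -78
(137*T + 20982)*(35760 - 27021) = (137*(-78) + 20982)*(35760 - 27021) = (-10686 + 20982)*8739 = 10296*8739 = 89976744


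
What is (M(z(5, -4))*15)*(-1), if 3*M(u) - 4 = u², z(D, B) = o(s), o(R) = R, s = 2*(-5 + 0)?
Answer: -520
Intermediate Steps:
s = -10 (s = 2*(-5) = -10)
z(D, B) = -10
M(u) = 4/3 + u²/3
(M(z(5, -4))*15)*(-1) = ((4/3 + (⅓)*(-10)²)*15)*(-1) = ((4/3 + (⅓)*100)*15)*(-1) = ((4/3 + 100/3)*15)*(-1) = ((104/3)*15)*(-1) = 520*(-1) = -520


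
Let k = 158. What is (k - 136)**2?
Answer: 484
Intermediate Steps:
(k - 136)**2 = (158 - 136)**2 = 22**2 = 484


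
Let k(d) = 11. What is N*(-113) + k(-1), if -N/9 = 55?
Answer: 55946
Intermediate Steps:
N = -495 (N = -9*55 = -495)
N*(-113) + k(-1) = -495*(-113) + 11 = 55935 + 11 = 55946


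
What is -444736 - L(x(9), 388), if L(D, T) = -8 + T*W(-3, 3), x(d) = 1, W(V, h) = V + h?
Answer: -444728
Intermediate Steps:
L(D, T) = -8 (L(D, T) = -8 + T*(-3 + 3) = -8 + T*0 = -8 + 0 = -8)
-444736 - L(x(9), 388) = -444736 - 1*(-8) = -444736 + 8 = -444728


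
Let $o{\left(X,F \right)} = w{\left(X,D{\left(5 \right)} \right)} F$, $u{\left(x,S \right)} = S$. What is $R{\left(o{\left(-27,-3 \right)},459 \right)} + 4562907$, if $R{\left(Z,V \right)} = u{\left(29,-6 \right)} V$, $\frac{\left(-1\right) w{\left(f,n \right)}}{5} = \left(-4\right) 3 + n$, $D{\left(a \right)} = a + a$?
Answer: $4560153$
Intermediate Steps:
$D{\left(a \right)} = 2 a$
$w{\left(f,n \right)} = 60 - 5 n$ ($w{\left(f,n \right)} = - 5 \left(\left(-4\right) 3 + n\right) = - 5 \left(-12 + n\right) = 60 - 5 n$)
$o{\left(X,F \right)} = 10 F$ ($o{\left(X,F \right)} = \left(60 - 5 \cdot 2 \cdot 5\right) F = \left(60 - 50\right) F = 10 F$)
$R{\left(Z,V \right)} = - 6 V$
$R{\left(o{\left(-27,-3 \right)},459 \right)} + 4562907 = \left(-6\right) 459 + 4562907 = -2754 + 4562907 = 4560153$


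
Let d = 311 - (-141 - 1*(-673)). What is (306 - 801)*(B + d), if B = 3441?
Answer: -1593900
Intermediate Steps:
d = -221 (d = 311 - (-141 + 673) = 311 - 1*532 = 311 - 532 = -221)
(306 - 801)*(B + d) = (306 - 801)*(3441 - 221) = -495*3220 = -1593900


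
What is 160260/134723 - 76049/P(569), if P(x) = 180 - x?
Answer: 10307890567/52407247 ≈ 196.69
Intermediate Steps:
160260/134723 - 76049/P(569) = 160260/134723 - 76049/(180 - 1*569) = 160260*(1/134723) - 76049/(180 - 569) = 160260/134723 - 76049/(-389) = 160260/134723 - 76049*(-1/389) = 160260/134723 + 76049/389 = 10307890567/52407247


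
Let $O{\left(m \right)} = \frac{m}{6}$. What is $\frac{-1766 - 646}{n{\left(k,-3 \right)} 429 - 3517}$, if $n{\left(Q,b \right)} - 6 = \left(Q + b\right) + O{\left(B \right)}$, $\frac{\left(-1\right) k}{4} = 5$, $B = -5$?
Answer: $\frac{1608}{7445} \approx 0.21598$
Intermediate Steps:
$k = -20$ ($k = \left(-4\right) 5 = -20$)
$O{\left(m \right)} = \frac{m}{6}$ ($O{\left(m \right)} = m \frac{1}{6} = \frac{m}{6}$)
$n{\left(Q,b \right)} = \frac{31}{6} + Q + b$ ($n{\left(Q,b \right)} = 6 + \left(\left(Q + b\right) + \frac{1}{6} \left(-5\right)\right) = 6 - \left(\frac{5}{6} - Q - b\right) = 6 + \left(- \frac{5}{6} + Q + b\right) = \frac{31}{6} + Q + b$)
$\frac{-1766 - 646}{n{\left(k,-3 \right)} 429 - 3517} = \frac{-1766 - 646}{\left(\frac{31}{6} - 20 - 3\right) 429 - 3517} = - \frac{2412}{\left(- \frac{107}{6}\right) 429 - 3517} = - \frac{2412}{- \frac{15301}{2} - 3517} = - \frac{2412}{- \frac{22335}{2}} = \left(-2412\right) \left(- \frac{2}{22335}\right) = \frac{1608}{7445}$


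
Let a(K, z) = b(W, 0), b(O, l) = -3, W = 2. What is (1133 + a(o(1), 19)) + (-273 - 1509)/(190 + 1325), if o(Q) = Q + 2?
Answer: 570056/505 ≈ 1128.8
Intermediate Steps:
o(Q) = 2 + Q
a(K, z) = -3
(1133 + a(o(1), 19)) + (-273 - 1509)/(190 + 1325) = (1133 - 3) + (-273 - 1509)/(190 + 1325) = 1130 - 1782/1515 = 1130 - 1782*1/1515 = 1130 - 594/505 = 570056/505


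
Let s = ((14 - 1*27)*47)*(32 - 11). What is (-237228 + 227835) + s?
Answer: -22224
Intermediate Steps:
s = -12831 (s = ((14 - 27)*47)*21 = -13*47*21 = -611*21 = -12831)
(-237228 + 227835) + s = (-237228 + 227835) - 12831 = -9393 - 12831 = -22224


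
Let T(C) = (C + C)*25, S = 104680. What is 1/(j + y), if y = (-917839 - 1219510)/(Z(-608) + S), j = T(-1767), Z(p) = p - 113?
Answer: -103959/9186914999 ≈ -1.1316e-5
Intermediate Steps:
Z(p) = -113 + p
T(C) = 50*C (T(C) = (2*C)*25 = 50*C)
j = -88350 (j = 50*(-1767) = -88350)
y = -2137349/103959 (y = (-917839 - 1219510)/((-113 - 608) + 104680) = -2137349/(-721 + 104680) = -2137349/103959 ≈ -20.560)
1/(j + y) = 1/(-88350 - 2137349/103959) = 1/(-9186914999/103959) = -103959/9186914999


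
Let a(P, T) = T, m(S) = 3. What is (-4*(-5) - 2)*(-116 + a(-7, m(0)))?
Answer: -2034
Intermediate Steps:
(-4*(-5) - 2)*(-116 + a(-7, m(0))) = (-4*(-5) - 2)*(-116 + 3) = (20 - 2)*(-113) = 18*(-113) = -2034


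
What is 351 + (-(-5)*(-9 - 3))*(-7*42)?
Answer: 17991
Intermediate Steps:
351 + (-(-5)*(-9 - 3))*(-7*42) = 351 - (-5)*(-12)*(-294) = 351 - 1*60*(-294) = 351 - 60*(-294) = 351 + 17640 = 17991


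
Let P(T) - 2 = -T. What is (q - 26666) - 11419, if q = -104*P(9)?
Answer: -37357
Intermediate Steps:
P(T) = 2 - T
q = 728 (q = -104*(2 - 1*9) = -104*(2 - 9) = -104*(-7) = 728)
(q - 26666) - 11419 = (728 - 26666) - 11419 = -25938 - 11419 = -37357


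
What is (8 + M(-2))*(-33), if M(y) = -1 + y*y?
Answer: -363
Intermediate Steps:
M(y) = -1 + y²
(8 + M(-2))*(-33) = (8 + (-1 + (-2)²))*(-33) = (8 + (-1 + 4))*(-33) = (8 + 3)*(-33) = 11*(-33) = -363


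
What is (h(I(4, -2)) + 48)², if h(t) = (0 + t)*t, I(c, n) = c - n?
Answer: 7056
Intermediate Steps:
h(t) = t² (h(t) = t*t = t²)
(h(I(4, -2)) + 48)² = ((4 - 1*(-2))² + 48)² = ((4 + 2)² + 48)² = (6² + 48)² = (36 + 48)² = 84² = 7056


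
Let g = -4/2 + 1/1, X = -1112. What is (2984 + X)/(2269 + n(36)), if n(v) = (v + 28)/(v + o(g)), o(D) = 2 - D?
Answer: 73008/88555 ≈ 0.82444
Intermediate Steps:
g = -1 (g = -4*½ + 1*1 = -2 + 1 = -1)
n(v) = (28 + v)/(3 + v) (n(v) = (v + 28)/(v + (2 - 1*(-1))) = (28 + v)/(v + (2 + 1)) = (28 + v)/(v + 3) = (28 + v)/(3 + v))
(2984 + X)/(2269 + n(36)) = (2984 - 1112)/(2269 + (28 + 36)/(3 + 36)) = 1872/(2269 + 64/39) = 1872/(88555/39) = 1872*(39/88555) = 73008/88555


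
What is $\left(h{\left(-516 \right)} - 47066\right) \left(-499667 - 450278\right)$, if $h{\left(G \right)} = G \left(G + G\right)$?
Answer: $-461147000470$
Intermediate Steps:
$h{\left(G \right)} = 2 G^{2}$ ($h{\left(G \right)} = G 2 G = 2 G^{2}$)
$\left(h{\left(-516 \right)} - 47066\right) \left(-499667 - 450278\right) = \left(2 \left(-516\right)^{2} - 47066\right) \left(-499667 - 450278\right) = \left(2 \cdot 266256 - 47066\right) \left(-949945\right) = \left(532512 - 47066\right) \left(-949945\right) = 485446 \left(-949945\right) = -461147000470$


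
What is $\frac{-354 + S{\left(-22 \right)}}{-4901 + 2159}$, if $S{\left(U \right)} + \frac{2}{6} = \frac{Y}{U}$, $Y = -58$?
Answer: $\frac{5803}{45243} \approx 0.12826$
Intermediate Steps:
$S{\left(U \right)} = - \frac{1}{3} - \frac{58}{U}$
$\frac{-354 + S{\left(-22 \right)}}{-4901 + 2159} = \frac{-354 + \frac{-174 - -22}{3 \left(-22\right)}}{-4901 + 2159} = \frac{-354 + \frac{1}{3} \left(- \frac{1}{22}\right) \left(-174 + 22\right)}{-2742} = \left(-354 + \frac{1}{3} \left(- \frac{1}{22}\right) \left(-152\right)\right) \left(- \frac{1}{2742}\right) = \left(-354 + \frac{76}{33}\right) \left(- \frac{1}{2742}\right) = \left(- \frac{11606}{33}\right) \left(- \frac{1}{2742}\right) = \frac{5803}{45243}$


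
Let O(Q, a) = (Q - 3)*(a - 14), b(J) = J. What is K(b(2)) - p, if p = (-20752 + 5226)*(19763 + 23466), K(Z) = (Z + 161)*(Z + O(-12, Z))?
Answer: 671203120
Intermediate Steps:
O(Q, a) = (-14 + a)*(-3 + Q) (O(Q, a) = (-3 + Q)*(-14 + a) = (-14 + a)*(-3 + Q))
K(Z) = (161 + Z)*(210 - 14*Z) (K(Z) = (Z + 161)*(Z + (42 - 14*(-12) - 3*Z - 12*Z)) = (161 + Z)*(Z + (42 + 168 - 3*Z - 12*Z)) = (161 + Z)*(Z + (210 - 15*Z)) = (161 + Z)*(210 - 14*Z))
p = -671173454 (p = -15526*43229 = -671173454)
K(b(2)) - p = (33810 - 2044*2 - 14*2²) - 1*(-671173454) = (33810 - 4088 - 14*4) + 671173454 = (33810 - 4088 - 56) + 671173454 = 29666 + 671173454 = 671203120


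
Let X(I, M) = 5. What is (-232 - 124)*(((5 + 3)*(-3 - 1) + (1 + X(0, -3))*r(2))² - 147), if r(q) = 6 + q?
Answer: -38804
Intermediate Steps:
(-232 - 124)*(((5 + 3)*(-3 - 1) + (1 + X(0, -3))*r(2))² - 147) = (-232 - 124)*(((5 + 3)*(-3 - 1) + (1 + 5)*(6 + 2))² - 147) = -356*((8*(-4) + 6*8)² - 147) = -356*((-32 + 48)² - 147) = -356*(16² - 147) = -356*(256 - 147) = -356*109 = -38804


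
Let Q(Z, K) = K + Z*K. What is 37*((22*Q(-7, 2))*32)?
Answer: -312576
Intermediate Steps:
Q(Z, K) = K + K*Z
37*((22*Q(-7, 2))*32) = 37*((22*(2*(1 - 7)))*32) = 37*((22*(2*(-6)))*32) = 37*((22*(-12))*32) = 37*(-264*32) = 37*(-8448) = -312576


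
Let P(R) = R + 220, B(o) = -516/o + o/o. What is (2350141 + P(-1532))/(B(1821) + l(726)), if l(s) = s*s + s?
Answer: 158415467/35597361 ≈ 4.4502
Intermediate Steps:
B(o) = 1 - 516/o (B(o) = -516/o + 1 = 1 - 516/o)
P(R) = 220 + R
l(s) = s + s**2 (l(s) = s**2 + s = s + s**2)
(2350141 + P(-1532))/(B(1821) + l(726)) = (2350141 + (220 - 1532))/((-516 + 1821)/1821 + 726*(1 + 726)) = (2350141 - 1312)/((1/1821)*1305 + 726*727) = 2348829/(435/607 + 527802) = 2348829/(320376249/607) = 2348829*(607/320376249) = 158415467/35597361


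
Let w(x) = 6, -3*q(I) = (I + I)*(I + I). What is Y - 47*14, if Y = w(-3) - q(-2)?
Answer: -1940/3 ≈ -646.67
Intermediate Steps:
q(I) = -4*I²/3 (q(I) = -(I + I)*(I + I)/3 = -2*I*2*I/3 = -4*I²/3)
Y = 34/3 (Y = 6 - (-4)*(-2)²/3 = 6 - (-4)*4/3 = 6 - 1*(-16/3) = 6 + 16/3 = 34/3 ≈ 11.333)
Y - 47*14 = 34/3 - 47*14 = 34/3 - 658 = -1940/3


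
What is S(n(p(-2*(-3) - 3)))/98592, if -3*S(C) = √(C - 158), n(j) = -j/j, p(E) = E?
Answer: -I*√159/295776 ≈ -4.2632e-5*I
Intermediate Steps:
n(j) = -1 (n(j) = -1*1 = -1)
S(C) = -√(-158 + C)/3 (S(C) = -√(C - 158)/3 = -√(-158 + C)/3)
S(n(p(-2*(-3) - 3)))/98592 = -√(-158 - 1)/3/98592 = -I*√159/3*(1/98592) = -I*√159/295776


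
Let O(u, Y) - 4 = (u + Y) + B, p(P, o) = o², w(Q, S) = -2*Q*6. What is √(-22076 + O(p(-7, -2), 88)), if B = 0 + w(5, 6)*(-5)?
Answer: 4*I*√1355 ≈ 147.24*I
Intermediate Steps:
w(Q, S) = -12*Q
B = 300 (B = 0 - 12*5*(-5) = 0 - 60*(-5) = 0 + 300 = 300)
O(u, Y) = 304 + Y + u (O(u, Y) = 4 + ((u + Y) + 300) = 4 + ((Y + u) + 300) = 4 + (300 + Y + u) = 304 + Y + u)
√(-22076 + O(p(-7, -2), 88)) = √(-22076 + (304 + 88 + (-2)²)) = √(-22076 + (304 + 88 + 4)) = √(-22076 + 396) = √(-21680) = 4*I*√1355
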